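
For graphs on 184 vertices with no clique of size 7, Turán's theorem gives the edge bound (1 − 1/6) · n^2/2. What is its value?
Turán density bound = (5/6) · 184^2/2 = 42320/3 ≈ 14106.6667

Turán's theorem: ex(n, K_{r+1}) is achieved by the complete r-partite Turán graph T(n, r) with parts as balanced as possible, and is at most (1 − 1/r) · n^2/2. For r = 6, n = 184: the density bound is (5/6) · 33856/2 = 42320/3 ≈ 14106.6667. The integer-valued extremum is e(T(184, 6)) = 14106, which is strictly less than the density bound 42320/3 since 6 ∤ 184 (the parts of T(184, 6) cannot all be equal).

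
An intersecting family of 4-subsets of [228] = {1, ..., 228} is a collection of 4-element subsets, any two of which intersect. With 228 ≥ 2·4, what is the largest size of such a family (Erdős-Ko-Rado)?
max |F| = C(227, 3) = 1923825

The Erdős-Ko-Rado theorem states: for n ≥ 2k, an intersecting family of k-subsets of an n-element set has size at most C(n − 1, k − 1), with equality for 'star' families {A ⊆ [n] : |A| = k, i ∈ A} (fix an element i). For n = 228, k = 4: C(227, 3) = 1923825.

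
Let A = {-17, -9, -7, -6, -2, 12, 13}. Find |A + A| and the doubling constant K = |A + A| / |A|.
K = |A + A| / |A| = 26/7

Enumerate A + A = {a + b : a, b ∈ A}. With |A| = 7, there are |A|^2 = 49 ordered sum pairs; collecting distinct values, A + A = {-34, -26, -24, -23, -19, -18, -16, -15, -14, -13, -12, -11, -9, -8, -5, -4, 3, 4, 5, 6, 7, 10, 11, 24, 25, 26}, so |A + A| = 26. Thus K = 26/7. For comparison, the minimum possible |A + A| over all 7-element sets is 2·7 − 1 = 13 (so min K = 13/7), attained only by arithmetic progressions.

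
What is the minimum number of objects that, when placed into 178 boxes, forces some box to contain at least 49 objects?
n = (49 − 1)·178 + 1 = 8545

By the generalised pigeonhole principle, to guarantee some box contains ≥ r objects we need more than (r − 1) · k objects total. Threshold: n = (r − 1) · k + 1. With r = 49 and k = 178: n = 48 · 178 + 1 = 8544 + 1 = 8545. For n = 8544 = 48 · 178, we can put exactly 48 objects in every box, avoiding 49 in any single one — so 8545 is tight.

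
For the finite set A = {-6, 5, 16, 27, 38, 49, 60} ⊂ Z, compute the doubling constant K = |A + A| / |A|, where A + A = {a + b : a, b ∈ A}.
K = |A + A| / |A| = 13/7

Enumerate A + A = {a + b : a, b ∈ A}. With |A| = 7, there are |A|^2 = 49 ordered sum pairs; collecting distinct values, A + A = {-12, -1, 10, 21, 32, 43, 54, 65, 76, 87, 98, 109, 120}, so |A + A| = 13. Thus K = 13/7. Here |A + A| = 2|A| − 1 = 13, the minimum possible — so K = 13/7 is minimal, which holds iff A is an arithmetic progression.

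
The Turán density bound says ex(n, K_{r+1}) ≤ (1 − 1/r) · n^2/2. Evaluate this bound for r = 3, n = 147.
Turán density bound = (2/3) · 147^2/2 = 7203

Turán's theorem: ex(n, K_{r+1}) is achieved by the complete r-partite Turán graph T(n, r) with parts as balanced as possible, and is at most (1 − 1/r) · n^2/2. For r = 3, n = 147: the density bound is (2/3) · 21609/2 = 7203. Since 3 ∣ 147, the Turán graph T(147, 3) has parts of equal size 49, and its edge count e(T(147, 3)) = 7203 attains the density bound exactly.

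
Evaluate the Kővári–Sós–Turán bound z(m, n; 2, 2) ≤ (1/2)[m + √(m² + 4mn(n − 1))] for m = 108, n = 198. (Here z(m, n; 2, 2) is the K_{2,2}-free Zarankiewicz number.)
z(108, 198; 2, 2) ≤ (1/2)[108 + √(108² + 4·108·198·197)] = (1/2)[108 + √16862256] = 2107.1839

Kővári–Sós–Turán: let r_1, ..., r_108 be the row sums and z = Σ r_i the total number of 1s. Each pair of columns can share at most one row with both entries 1 (else a 2×2 all-ones block appears), so Σ_i C(r_i, 2) ≤ C(198, 2) = 19503. By convexity Σ_i C(r_i, 2) ≥ 108·C(z/108, 2) = z(z − 108)/(2·108), giving z² − 108z − 108·198·197 ≤ 0 and hence z ≤ (1/2)[108 + √(11664 + 4·4212648)] = (1/2)[108 + √16862256] ≈ (1/2)(108 + 4106.3677) = 2107.1839.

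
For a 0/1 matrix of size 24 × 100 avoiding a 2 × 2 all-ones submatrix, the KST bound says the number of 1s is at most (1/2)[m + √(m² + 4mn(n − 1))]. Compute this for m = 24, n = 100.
z(24, 100; 2, 2) ≤ (1/2)[24 + √(24² + 4·24·100·99)] = (1/2)[24 + √950976] = 499.59

Kővári–Sós–Turán: let r_1, ..., r_24 be the row sums and z = Σ r_i the total number of 1s. Each pair of columns can share at most one row with both entries 1 (else a 2×2 all-ones block appears), so Σ_i C(r_i, 2) ≤ C(100, 2) = 4950. By convexity Σ_i C(r_i, 2) ≥ 24·C(z/24, 2) = z(z − 24)/(2·24), giving z² − 24z − 24·100·99 ≤ 0 and hence z ≤ (1/2)[24 + √(576 + 4·237600)] = (1/2)[24 + √950976] ≈ (1/2)(24 + 975.18) = 499.59.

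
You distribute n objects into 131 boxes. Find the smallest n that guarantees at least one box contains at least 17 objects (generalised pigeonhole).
n = (17 − 1)·131 + 1 = 2097

By the generalised pigeonhole principle, to guarantee some box contains ≥ r objects we need more than (r − 1) · k objects total. Threshold: n = (r − 1) · k + 1. With r = 17 and k = 131: n = 16 · 131 + 1 = 2096 + 1 = 2097. For n = 2096 = 16 · 131, we can put exactly 16 objects in every box, avoiding 17 in any single one — so 2097 is tight.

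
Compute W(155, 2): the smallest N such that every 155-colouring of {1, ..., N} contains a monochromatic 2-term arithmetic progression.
W(155, 2) = 155 + 1 = 156

A 2-term AP is any pair of integers, so a monochromatic 2-AP exists iff some colour is used at least twice. With 155 colours, the colouring i ↦ i on {1, ..., 155} uses each colour once, avoiding any monochromatic pair, so W(155, 2) > 155. For {1, ..., 156}, pigeonhole forces two integers of the same colour, which form a monochromatic 2-AP. Hence W(155, 2) = 156.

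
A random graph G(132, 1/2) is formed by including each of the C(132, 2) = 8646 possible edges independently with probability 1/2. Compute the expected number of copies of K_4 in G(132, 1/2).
E[# K_4] = C(132, 4) · (1/2)^C(4, 2) = 12082785 / 2^6 = 188793.515625

For each 4-subset S of vertices (there are C(132, 4) = 12082785 such S), let X_S = 1 if S induces a K_4 (all C(4, 2) = 6 edges present). Then P(X_S = 1) = (1/2)^6 = 1/64. By linearity of expectation, E[# K_4] = C(132, 4) · (1/2)^6 = 12082785 / 64 = 188793.515625.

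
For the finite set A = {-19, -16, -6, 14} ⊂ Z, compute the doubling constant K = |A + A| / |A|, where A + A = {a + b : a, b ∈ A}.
K = |A + A| / |A| = 10/4 = 5/2

Enumerate A + A = {a + b : a, b ∈ A}. With |A| = 4, there are |A|^2 = 16 ordered sum pairs; collecting distinct values, A + A = {-38, -35, -32, -25, -22, -12, -5, -2, 8, 28}, so |A + A| = 10. Thus K = 10/4 = 5/2. For comparison, the minimum possible |A + A| over all 4-element sets is 2·4 − 1 = 7 (so min K = 7/4), attained only by arithmetic progressions.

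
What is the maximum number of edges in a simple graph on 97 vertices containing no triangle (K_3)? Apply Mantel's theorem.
ex(97, K_3) = ⌊97^2/4⌋ = 2352

Mantel (1907): a triangle-free graph on n vertices has at most ⌊n^2/4⌋ edges, with equality for the complete bipartite graph K_{⌊n/2⌋, ⌈n/2⌉}. For n = 97: ⌊97^2/4⌋ = ⌊9409/4⌋ = 2352. The extremal graph is K_{48, 49}, which has 48·49 = 2352 edges.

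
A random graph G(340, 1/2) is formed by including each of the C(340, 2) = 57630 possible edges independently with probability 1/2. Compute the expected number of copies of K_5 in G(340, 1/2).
E[# K_5] = C(340, 5) · (1/2)^C(5, 2) = 36760655568 / 2^10 = 2297540973/64 = 35899077.703125

For each 5-subset S of vertices (there are C(340, 5) = 36760655568 such S), let X_S = 1 if S induces a K_5 (all C(5, 2) = 10 edges present). Then P(X_S = 1) = (1/2)^10 = 1/1024. By linearity of expectation, E[# K_5] = C(340, 5) · (1/2)^10 = 36760655568 / 1024 = 2297540973/64 = 35899077.703125.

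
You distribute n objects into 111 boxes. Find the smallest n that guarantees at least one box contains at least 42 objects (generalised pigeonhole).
n = (42 − 1)·111 + 1 = 4552

By the generalised pigeonhole principle, to guarantee some box contains ≥ r objects we need more than (r − 1) · k objects total. Threshold: n = (r − 1) · k + 1. With r = 42 and k = 111: n = 41 · 111 + 1 = 4551 + 1 = 4552. For n = 4551 = 41 · 111, we can put exactly 41 objects in every box, avoiding 42 in any single one — so 4552 is tight.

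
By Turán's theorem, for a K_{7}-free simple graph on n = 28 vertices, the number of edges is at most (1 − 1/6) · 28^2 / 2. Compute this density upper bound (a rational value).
Turán density bound = (5/6) · 28^2/2 = 980/3 ≈ 326.6667

Turán's theorem: ex(n, K_{r+1}) is achieved by the complete r-partite Turán graph T(n, r) with parts as balanced as possible, and is at most (1 − 1/r) · n^2/2. For r = 6, n = 28: the density bound is (5/6) · 784/2 = 980/3 ≈ 326.6667. The integer-valued extremum is e(T(28, 6)) = 326, which is strictly less than the density bound 980/3 since 6 ∤ 28 (the parts of T(28, 6) cannot all be equal).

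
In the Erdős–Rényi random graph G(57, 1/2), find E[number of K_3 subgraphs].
E[# K_3] = C(57, 3) · (1/2)^C(3, 2) = 29260 / 2^3 = 7315/2 = 3657.5

For each 3-subset S of vertices (there are C(57, 3) = 29260 such S), let X_S = 1 if S induces a K_3 (all C(3, 2) = 3 edges present). Then P(X_S = 1) = (1/2)^3 = 1/8. By linearity of expectation, E[# K_3] = C(57, 3) · (1/2)^3 = 29260 / 8 = 7315/2 = 3657.5.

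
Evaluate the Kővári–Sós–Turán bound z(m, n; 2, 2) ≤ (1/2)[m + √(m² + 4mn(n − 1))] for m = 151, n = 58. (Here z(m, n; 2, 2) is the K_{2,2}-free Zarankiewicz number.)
z(151, 58; 2, 2) ≤ (1/2)[151 + √(151² + 4·151·58·57)] = (1/2)[151 + √2019625] = 786.0676

Kővári–Sós–Turán: let r_1, ..., r_151 be the row sums and z = Σ r_i the total number of 1s. Each pair of columns can share at most one row with both entries 1 (else a 2×2 all-ones block appears), so Σ_i C(r_i, 2) ≤ C(58, 2) = 1653. By convexity Σ_i C(r_i, 2) ≥ 151·C(z/151, 2) = z(z − 151)/(2·151), giving z² − 151z − 151·58·57 ≤ 0 and hence z ≤ (1/2)[151 + √(22801 + 4·499206)] = (1/2)[151 + √2019625] ≈ (1/2)(151 + 1421.1351) = 786.0676.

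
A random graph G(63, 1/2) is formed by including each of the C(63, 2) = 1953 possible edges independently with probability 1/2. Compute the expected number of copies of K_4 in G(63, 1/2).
E[# K_4] = C(63, 4) · (1/2)^C(4, 2) = 595665 / 2^6 = 9307.265625

For each 4-subset S of vertices (there are C(63, 4) = 595665 such S), let X_S = 1 if S induces a K_4 (all C(4, 2) = 6 edges present). Then P(X_S = 1) = (1/2)^6 = 1/64. By linearity of expectation, E[# K_4] = C(63, 4) · (1/2)^6 = 595665 / 64 = 9307.265625.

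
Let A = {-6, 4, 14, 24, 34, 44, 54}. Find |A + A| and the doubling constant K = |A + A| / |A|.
K = |A + A| / |A| = 13/7

Enumerate A + A = {a + b : a, b ∈ A}. With |A| = 7, there are |A|^2 = 49 ordered sum pairs; collecting distinct values, A + A = {-12, -2, 8, 18, 28, 38, 48, 58, 68, 78, 88, 98, 108}, so |A + A| = 13. Thus K = 13/7. Here |A + A| = 2|A| − 1 = 13, the minimum possible — so K = 13/7 is minimal, which holds iff A is an arithmetic progression.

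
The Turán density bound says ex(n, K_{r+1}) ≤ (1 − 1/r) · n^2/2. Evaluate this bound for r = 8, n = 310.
Turán density bound = (7/8) · 310^2/2 = 168175/4 ≈ 42043.75

Turán's theorem: ex(n, K_{r+1}) is achieved by the complete r-partite Turán graph T(n, r) with parts as balanced as possible, and is at most (1 − 1/r) · n^2/2. For r = 8, n = 310: the density bound is (7/8) · 96100/2 = 168175/4 ≈ 42043.75. The integer-valued extremum is e(T(310, 8)) = 42043, which is strictly less than the density bound 168175/4 since 8 ∤ 310 (the parts of T(310, 8) cannot all be equal).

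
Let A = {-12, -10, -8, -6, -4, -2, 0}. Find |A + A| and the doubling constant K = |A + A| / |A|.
K = |A + A| / |A| = 13/7

Enumerate A + A = {a + b : a, b ∈ A}. With |A| = 7, there are |A|^2 = 49 ordered sum pairs; collecting distinct values, A + A = {-24, -22, -20, -18, -16, -14, -12, -10, -8, -6, -4, -2, 0}, so |A + A| = 13. Thus K = 13/7. Here |A + A| = 2|A| − 1 = 13, the minimum possible — so K = 13/7 is minimal, which holds iff A is an arithmetic progression.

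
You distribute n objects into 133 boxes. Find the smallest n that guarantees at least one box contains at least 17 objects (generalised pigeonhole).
n = (17 − 1)·133 + 1 = 2129

By the generalised pigeonhole principle, to guarantee some box contains ≥ r objects we need more than (r − 1) · k objects total. Threshold: n = (r − 1) · k + 1. With r = 17 and k = 133: n = 16 · 133 + 1 = 2128 + 1 = 2129. For n = 2128 = 16 · 133, we can put exactly 16 objects in every box, avoiding 17 in any single one — so 2129 is tight.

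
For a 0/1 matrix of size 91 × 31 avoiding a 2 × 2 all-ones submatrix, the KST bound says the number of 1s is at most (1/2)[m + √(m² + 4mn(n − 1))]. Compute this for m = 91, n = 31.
z(91, 31; 2, 2) ≤ (1/2)[91 + √(91² + 4·91·31·30)] = (1/2)[91 + √346801] = 339.9491

Kővári–Sós–Turán: let r_1, ..., r_91 be the row sums and z = Σ r_i the total number of 1s. Each pair of columns can share at most one row with both entries 1 (else a 2×2 all-ones block appears), so Σ_i C(r_i, 2) ≤ C(31, 2) = 465. By convexity Σ_i C(r_i, 2) ≥ 91·C(z/91, 2) = z(z − 91)/(2·91), giving z² − 91z − 91·31·30 ≤ 0 and hence z ≤ (1/2)[91 + √(8281 + 4·84630)] = (1/2)[91 + √346801] ≈ (1/2)(91 + 588.8981) = 339.9491.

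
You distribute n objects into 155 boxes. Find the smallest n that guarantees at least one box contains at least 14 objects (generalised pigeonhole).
n = (14 − 1)·155 + 1 = 2016

By the generalised pigeonhole principle, to guarantee some box contains ≥ r objects we need more than (r − 1) · k objects total. Threshold: n = (r − 1) · k + 1. With r = 14 and k = 155: n = 13 · 155 + 1 = 2015 + 1 = 2016. For n = 2015 = 13 · 155, we can put exactly 13 objects in every box, avoiding 14 in any single one — so 2016 is tight.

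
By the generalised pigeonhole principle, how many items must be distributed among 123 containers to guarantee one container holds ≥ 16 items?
n = (16 − 1)·123 + 1 = 1846

By the generalised pigeonhole principle, to guarantee some box contains ≥ r objects we need more than (r − 1) · k objects total. Threshold: n = (r − 1) · k + 1. With r = 16 and k = 123: n = 15 · 123 + 1 = 1845 + 1 = 1846. For n = 1845 = 15 · 123, we can put exactly 15 objects in every box, avoiding 16 in any single one — so 1846 is tight.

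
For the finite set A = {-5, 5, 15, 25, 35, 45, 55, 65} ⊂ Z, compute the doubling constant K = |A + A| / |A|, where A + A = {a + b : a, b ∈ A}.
K = |A + A| / |A| = 15/8

Enumerate A + A = {a + b : a, b ∈ A}. With |A| = 8, there are |A|^2 = 64 ordered sum pairs; collecting distinct values, A + A = {-10, 0, 10, 20, 30, 40, 50, 60, 70, 80, 90, 100, 110, 120, 130}, so |A + A| = 15. Thus K = 15/8. Here |A + A| = 2|A| − 1 = 15, the minimum possible — so K = 15/8 is minimal, which holds iff A is an arithmetic progression.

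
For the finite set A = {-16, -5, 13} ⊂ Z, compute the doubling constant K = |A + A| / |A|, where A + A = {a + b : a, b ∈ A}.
K = |A + A| / |A| = 6/3 = 2

Enumerate A + A = {a + b : a, b ∈ A}. With |A| = 3, there are |A|^2 = 9 ordered sum pairs; collecting distinct values, A + A = {-32, -21, -10, -3, 8, 26}, so |A + A| = 6. Thus K = 6/3 = 2. For comparison, the minimum possible |A + A| over all 3-element sets is 2·3 − 1 = 5 (so min K = 5/3), attained only by arithmetic progressions.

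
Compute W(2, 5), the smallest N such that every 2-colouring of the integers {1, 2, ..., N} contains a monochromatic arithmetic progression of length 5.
W(2, 5) = 178

W(2, 5) = 178. The lower bound W(2, 5) > 177 comes from an explicit good 2-colouring of [1, 177]; the upper bound W(2, 5) ≤ 178 was verified by exhaustive search over 2-colourings of [1, 178].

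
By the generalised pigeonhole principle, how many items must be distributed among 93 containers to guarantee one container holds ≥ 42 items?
n = (42 − 1)·93 + 1 = 3814

By the generalised pigeonhole principle, to guarantee some box contains ≥ r objects we need more than (r − 1) · k objects total. Threshold: n = (r − 1) · k + 1. With r = 42 and k = 93: n = 41 · 93 + 1 = 3813 + 1 = 3814. For n = 3813 = 41 · 93, we can put exactly 41 objects in every box, avoiding 42 in any single one — so 3814 is tight.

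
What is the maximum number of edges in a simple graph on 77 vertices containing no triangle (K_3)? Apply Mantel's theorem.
ex(77, K_3) = ⌊77^2/4⌋ = 1482

Mantel (1907): a triangle-free graph on n vertices has at most ⌊n^2/4⌋ edges, with equality for the complete bipartite graph K_{⌊n/2⌋, ⌈n/2⌉}. For n = 77: ⌊77^2/4⌋ = ⌊5929/4⌋ = 1482. The extremal graph is K_{38, 39}, which has 38·39 = 1482 edges.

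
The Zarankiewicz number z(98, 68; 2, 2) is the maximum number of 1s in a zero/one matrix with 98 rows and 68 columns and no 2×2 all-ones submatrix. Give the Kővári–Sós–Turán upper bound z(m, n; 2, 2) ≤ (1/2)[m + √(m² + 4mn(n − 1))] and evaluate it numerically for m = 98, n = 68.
z(98, 68; 2, 2) ≤ (1/2)[98 + √(98² + 4·98·68·67)] = (1/2)[98 + √1795556] = 718.9918

Kővári–Sós–Turán: let r_1, ..., r_98 be the row sums and z = Σ r_i the total number of 1s. Each pair of columns can share at most one row with both entries 1 (else a 2×2 all-ones block appears), so Σ_i C(r_i, 2) ≤ C(68, 2) = 2278. By convexity Σ_i C(r_i, 2) ≥ 98·C(z/98, 2) = z(z − 98)/(2·98), giving z² − 98z − 98·68·67 ≤ 0 and hence z ≤ (1/2)[98 + √(9604 + 4·446488)] = (1/2)[98 + √1795556] ≈ (1/2)(98 + 1339.9836) = 718.9918.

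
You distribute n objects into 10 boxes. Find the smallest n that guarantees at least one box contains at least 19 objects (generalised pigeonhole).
n = (19 − 1)·10 + 1 = 181

By the generalised pigeonhole principle, to guarantee some box contains ≥ r objects we need more than (r − 1) · k objects total. Threshold: n = (r − 1) · k + 1. With r = 19 and k = 10: n = 18 · 10 + 1 = 180 + 1 = 181. For n = 180 = 18 · 10, we can put exactly 18 objects in every box, avoiding 19 in any single one — so 181 is tight.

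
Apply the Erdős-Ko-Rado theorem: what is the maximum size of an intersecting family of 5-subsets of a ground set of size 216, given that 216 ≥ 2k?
max |F| = C(215, 4) = 86567815

The Erdős-Ko-Rado theorem states: for n ≥ 2k, an intersecting family of k-subsets of an n-element set has size at most C(n − 1, k − 1), with equality for 'star' families {A ⊆ [n] : |A| = k, i ∈ A} (fix an element i). For n = 216, k = 5: C(215, 4) = 86567815.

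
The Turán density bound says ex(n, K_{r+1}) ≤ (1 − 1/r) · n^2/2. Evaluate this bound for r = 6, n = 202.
Turán density bound = (5/6) · 202^2/2 = 51005/3 ≈ 17001.6667

Turán's theorem: ex(n, K_{r+1}) is achieved by the complete r-partite Turán graph T(n, r) with parts as balanced as possible, and is at most (1 − 1/r) · n^2/2. For r = 6, n = 202: the density bound is (5/6) · 40804/2 = 51005/3 ≈ 17001.6667. The integer-valued extremum is e(T(202, 6)) = 17001, which is strictly less than the density bound 51005/3 since 6 ∤ 202 (the parts of T(202, 6) cannot all be equal).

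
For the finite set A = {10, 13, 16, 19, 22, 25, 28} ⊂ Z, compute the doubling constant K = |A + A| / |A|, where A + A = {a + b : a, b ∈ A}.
K = |A + A| / |A| = 13/7

Enumerate A + A = {a + b : a, b ∈ A}. With |A| = 7, there are |A|^2 = 49 ordered sum pairs; collecting distinct values, A + A = {20, 23, 26, 29, 32, 35, 38, 41, 44, 47, 50, 53, 56}, so |A + A| = 13. Thus K = 13/7. Here |A + A| = 2|A| − 1 = 13, the minimum possible — so K = 13/7 is minimal, which holds iff A is an arithmetic progression.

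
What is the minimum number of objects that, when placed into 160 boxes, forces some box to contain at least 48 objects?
n = (48 − 1)·160 + 1 = 7521

By the generalised pigeonhole principle, to guarantee some box contains ≥ r objects we need more than (r − 1) · k objects total. Threshold: n = (r − 1) · k + 1. With r = 48 and k = 160: n = 47 · 160 + 1 = 7520 + 1 = 7521. For n = 7520 = 47 · 160, we can put exactly 47 objects in every box, avoiding 48 in any single one — so 7521 is tight.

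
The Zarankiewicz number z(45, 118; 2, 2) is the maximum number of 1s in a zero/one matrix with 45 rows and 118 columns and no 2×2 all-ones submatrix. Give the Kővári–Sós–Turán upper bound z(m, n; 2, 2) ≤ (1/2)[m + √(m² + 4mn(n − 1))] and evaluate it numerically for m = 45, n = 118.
z(45, 118; 2, 2) ≤ (1/2)[45 + √(45² + 4·45·118·117)] = (1/2)[45 + √2487105] = 811.0279

Kővári–Sós–Turán: let r_1, ..., r_45 be the row sums and z = Σ r_i the total number of 1s. Each pair of columns can share at most one row with both entries 1 (else a 2×2 all-ones block appears), so Σ_i C(r_i, 2) ≤ C(118, 2) = 6903. By convexity Σ_i C(r_i, 2) ≥ 45·C(z/45, 2) = z(z − 45)/(2·45), giving z² − 45z − 45·118·117 ≤ 0 and hence z ≤ (1/2)[45 + √(2025 + 4·621270)] = (1/2)[45 + √2487105] ≈ (1/2)(45 + 1577.0558) = 811.0279.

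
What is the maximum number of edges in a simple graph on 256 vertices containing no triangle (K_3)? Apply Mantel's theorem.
ex(256, K_3) = ⌊256^2/4⌋ = 16384

Mantel (1907): a triangle-free graph on n vertices has at most ⌊n^2/4⌋ edges, with equality for the complete bipartite graph K_{⌊n/2⌋, ⌈n/2⌉}. For n = 256: ⌊256^2/4⌋ = ⌊65536/4⌋ = 16384. The extremal graph is K_{128, 128}, which has 128·128 = 16384 edges.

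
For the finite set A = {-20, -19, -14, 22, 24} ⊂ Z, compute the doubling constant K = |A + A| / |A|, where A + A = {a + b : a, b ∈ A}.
K = |A + A| / |A| = 15/5 = 3

Enumerate A + A = {a + b : a, b ∈ A}. With |A| = 5, there are |A|^2 = 25 ordered sum pairs; collecting distinct values, A + A = {-40, -39, -38, -34, -33, -28, 2, 3, 4, 5, 8, 10, 44, 46, 48}, so |A + A| = 15. Thus K = 15/5 = 3. For comparison, the minimum possible |A + A| over all 5-element sets is 2·5 − 1 = 9 (so min K = 9/5), attained only by arithmetic progressions.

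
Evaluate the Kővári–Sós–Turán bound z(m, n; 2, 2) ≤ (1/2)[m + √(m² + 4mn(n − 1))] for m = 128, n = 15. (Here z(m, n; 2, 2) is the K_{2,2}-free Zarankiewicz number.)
z(128, 15; 2, 2) ≤ (1/2)[128 + √(128² + 4·128·15·14)] = (1/2)[128 + √123904] = 240

Kővári–Sós–Turán: let r_1, ..., r_128 be the row sums and z = Σ r_i the total number of 1s. Each pair of columns can share at most one row with both entries 1 (else a 2×2 all-ones block appears), so Σ_i C(r_i, 2) ≤ C(15, 2) = 105. By convexity Σ_i C(r_i, 2) ≥ 128·C(z/128, 2) = z(z − 128)/(2·128), giving z² − 128z − 128·15·14 ≤ 0 and hence z ≤ (1/2)[128 + √(16384 + 4·26880)] = (1/2)[128 + √123904] ≈ (1/2)(128 + 352) = 240.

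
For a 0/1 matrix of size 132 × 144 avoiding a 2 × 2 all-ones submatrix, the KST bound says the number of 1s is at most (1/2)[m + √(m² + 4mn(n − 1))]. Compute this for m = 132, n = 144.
z(132, 144; 2, 2) ≤ (1/2)[132 + √(132² + 4·132·144·143)] = (1/2)[132 + √10890000] = 1716

Kővári–Sós–Turán: let r_1, ..., r_132 be the row sums and z = Σ r_i the total number of 1s. Each pair of columns can share at most one row with both entries 1 (else a 2×2 all-ones block appears), so Σ_i C(r_i, 2) ≤ C(144, 2) = 10296. By convexity Σ_i C(r_i, 2) ≥ 132·C(z/132, 2) = z(z − 132)/(2·132), giving z² − 132z − 132·144·143 ≤ 0 and hence z ≤ (1/2)[132 + √(17424 + 4·2718144)] = (1/2)[132 + √10890000] ≈ (1/2)(132 + 3300) = 1716.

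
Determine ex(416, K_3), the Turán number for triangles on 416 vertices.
ex(416, K_3) = ⌊416^2/4⌋ = 43264

Mantel (1907): a triangle-free graph on n vertices has at most ⌊n^2/4⌋ edges, with equality for the complete bipartite graph K_{⌊n/2⌋, ⌈n/2⌉}. For n = 416: ⌊416^2/4⌋ = ⌊173056/4⌋ = 43264. The extremal graph is K_{208, 208}, which has 208·208 = 43264 edges.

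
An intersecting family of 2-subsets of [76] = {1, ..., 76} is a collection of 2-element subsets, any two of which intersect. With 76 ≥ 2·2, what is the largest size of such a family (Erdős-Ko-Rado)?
max |F| = C(75, 1) = 75

The Erdős-Ko-Rado theorem states: for n ≥ 2k, an intersecting family of k-subsets of an n-element set has size at most C(n − 1, k − 1), with equality for 'star' families {A ⊆ [n] : |A| = k, i ∈ A} (fix an element i). For n = 76, k = 2: C(75, 1) = 75.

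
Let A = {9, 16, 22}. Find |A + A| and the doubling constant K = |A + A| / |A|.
K = |A + A| / |A| = 6/3 = 2

Enumerate A + A = {a + b : a, b ∈ A}. With |A| = 3, there are |A|^2 = 9 ordered sum pairs; collecting distinct values, A + A = {18, 25, 31, 32, 38, 44}, so |A + A| = 6. Thus K = 6/3 = 2. For comparison, the minimum possible |A + A| over all 3-element sets is 2·3 − 1 = 5 (so min K = 5/3), attained only by arithmetic progressions.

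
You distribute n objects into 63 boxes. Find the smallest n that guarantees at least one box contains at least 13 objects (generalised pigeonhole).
n = (13 − 1)·63 + 1 = 757

By the generalised pigeonhole principle, to guarantee some box contains ≥ r objects we need more than (r − 1) · k objects total. Threshold: n = (r − 1) · k + 1. With r = 13 and k = 63: n = 12 · 63 + 1 = 756 + 1 = 757. For n = 756 = 12 · 63, we can put exactly 12 objects in every box, avoiding 13 in any single one — so 757 is tight.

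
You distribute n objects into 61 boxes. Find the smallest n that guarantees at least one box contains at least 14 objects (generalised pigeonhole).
n = (14 − 1)·61 + 1 = 794

By the generalised pigeonhole principle, to guarantee some box contains ≥ r objects we need more than (r − 1) · k objects total. Threshold: n = (r − 1) · k + 1. With r = 14 and k = 61: n = 13 · 61 + 1 = 793 + 1 = 794. For n = 793 = 13 · 61, we can put exactly 13 objects in every box, avoiding 14 in any single one — so 794 is tight.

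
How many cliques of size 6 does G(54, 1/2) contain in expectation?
E[# K_6] = C(54, 6) · (1/2)^C(6, 2) = 25827165 / 2^15 ≈ 788.182526

For each 6-subset S of vertices (there are C(54, 6) = 25827165 such S), let X_S = 1 if S induces a K_6 (all C(6, 2) = 15 edges present). Then P(X_S = 1) = (1/2)^15 = 1/32768. By linearity of expectation, E[# K_6] = C(54, 6) · (1/2)^15 = 25827165 / 32768 ≈ 788.182526.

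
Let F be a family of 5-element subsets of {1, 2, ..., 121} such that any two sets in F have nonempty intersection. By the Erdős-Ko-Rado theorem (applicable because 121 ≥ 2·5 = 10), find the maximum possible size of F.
max |F| = C(120, 4) = 8214570

The Erdős-Ko-Rado theorem states: for n ≥ 2k, an intersecting family of k-subsets of an n-element set has size at most C(n − 1, k − 1), with equality for 'star' families {A ⊆ [n] : |A| = k, i ∈ A} (fix an element i). For n = 121, k = 5: C(120, 4) = 8214570.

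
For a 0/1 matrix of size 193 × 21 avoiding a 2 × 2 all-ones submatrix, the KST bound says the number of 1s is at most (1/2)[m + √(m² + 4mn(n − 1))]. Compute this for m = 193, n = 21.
z(193, 21; 2, 2) ≤ (1/2)[193 + √(193² + 4·193·21·20)] = (1/2)[193 + √361489] = 397.1198

Kővári–Sós–Turán: let r_1, ..., r_193 be the row sums and z = Σ r_i the total number of 1s. Each pair of columns can share at most one row with both entries 1 (else a 2×2 all-ones block appears), so Σ_i C(r_i, 2) ≤ C(21, 2) = 210. By convexity Σ_i C(r_i, 2) ≥ 193·C(z/193, 2) = z(z − 193)/(2·193), giving z² − 193z − 193·21·20 ≤ 0 and hence z ≤ (1/2)[193 + √(37249 + 4·81060)] = (1/2)[193 + √361489] ≈ (1/2)(193 + 601.2396) = 397.1198.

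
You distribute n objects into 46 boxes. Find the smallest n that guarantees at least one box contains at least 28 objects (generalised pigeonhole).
n = (28 − 1)·46 + 1 = 1243

By the generalised pigeonhole principle, to guarantee some box contains ≥ r objects we need more than (r − 1) · k objects total. Threshold: n = (r − 1) · k + 1. With r = 28 and k = 46: n = 27 · 46 + 1 = 1242 + 1 = 1243. For n = 1242 = 27 · 46, we can put exactly 27 objects in every box, avoiding 28 in any single one — so 1243 is tight.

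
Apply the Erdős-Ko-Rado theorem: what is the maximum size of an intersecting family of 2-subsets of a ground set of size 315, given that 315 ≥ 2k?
max |F| = C(314, 1) = 314

The Erdős-Ko-Rado theorem states: for n ≥ 2k, an intersecting family of k-subsets of an n-element set has size at most C(n − 1, k − 1), with equality for 'star' families {A ⊆ [n] : |A| = k, i ∈ A} (fix an element i). For n = 315, k = 2: C(314, 1) = 314.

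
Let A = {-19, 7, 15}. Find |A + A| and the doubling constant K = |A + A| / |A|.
K = |A + A| / |A| = 6/3 = 2

Enumerate A + A = {a + b : a, b ∈ A}. With |A| = 3, there are |A|^2 = 9 ordered sum pairs; collecting distinct values, A + A = {-38, -12, -4, 14, 22, 30}, so |A + A| = 6. Thus K = 6/3 = 2. For comparison, the minimum possible |A + A| over all 3-element sets is 2·3 − 1 = 5 (so min K = 5/3), attained only by arithmetic progressions.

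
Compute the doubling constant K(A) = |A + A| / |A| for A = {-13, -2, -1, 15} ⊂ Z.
K = |A + A| / |A| = 10/4 = 5/2

Enumerate A + A = {a + b : a, b ∈ A}. With |A| = 4, there are |A|^2 = 16 ordered sum pairs; collecting distinct values, A + A = {-26, -15, -14, -4, -3, -2, 2, 13, 14, 30}, so |A + A| = 10. Thus K = 10/4 = 5/2. For comparison, the minimum possible |A + A| over all 4-element sets is 2·4 − 1 = 7 (so min K = 7/4), attained only by arithmetic progressions.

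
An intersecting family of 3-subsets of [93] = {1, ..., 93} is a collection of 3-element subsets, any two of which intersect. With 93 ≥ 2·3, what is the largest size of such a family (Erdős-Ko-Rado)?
max |F| = C(92, 2) = 4186

The Erdős-Ko-Rado theorem states: for n ≥ 2k, an intersecting family of k-subsets of an n-element set has size at most C(n − 1, k − 1), with equality for 'star' families {A ⊆ [n] : |A| = k, i ∈ A} (fix an element i). For n = 93, k = 3: C(92, 2) = 4186.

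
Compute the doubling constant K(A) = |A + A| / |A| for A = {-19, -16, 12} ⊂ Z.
K = |A + A| / |A| = 6/3 = 2

Enumerate A + A = {a + b : a, b ∈ A}. With |A| = 3, there are |A|^2 = 9 ordered sum pairs; collecting distinct values, A + A = {-38, -35, -32, -7, -4, 24}, so |A + A| = 6. Thus K = 6/3 = 2. For comparison, the minimum possible |A + A| over all 3-element sets is 2·3 − 1 = 5 (so min K = 5/3), attained only by arithmetic progressions.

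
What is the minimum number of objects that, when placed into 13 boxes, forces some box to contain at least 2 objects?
n = (2 − 1)·13 + 1 = 14

By the generalised pigeonhole principle, to guarantee some box contains ≥ r objects we need more than (r − 1) · k objects total. Threshold: n = (r − 1) · k + 1. With r = 2 and k = 13: n = 1 · 13 + 1 = 13 + 1 = 14. For n = 13 = 1 · 13, we can put exactly 1 objects in every box, avoiding 2 in any single one — so 14 is tight.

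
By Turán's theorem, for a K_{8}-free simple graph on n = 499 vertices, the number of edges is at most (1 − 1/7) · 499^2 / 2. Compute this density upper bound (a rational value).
Turán density bound = (6/7) · 499^2/2 = 747003/7 ≈ 106714.7143

Turán's theorem: ex(n, K_{r+1}) is achieved by the complete r-partite Turán graph T(n, r) with parts as balanced as possible, and is at most (1 − 1/r) · n^2/2. For r = 7, n = 499: the density bound is (6/7) · 249001/2 = 747003/7 ≈ 106714.7143. The integer-valued extremum is e(T(499, 7)) = 106714, which is strictly less than the density bound 747003/7 since 7 ∤ 499 (the parts of T(499, 7) cannot all be equal).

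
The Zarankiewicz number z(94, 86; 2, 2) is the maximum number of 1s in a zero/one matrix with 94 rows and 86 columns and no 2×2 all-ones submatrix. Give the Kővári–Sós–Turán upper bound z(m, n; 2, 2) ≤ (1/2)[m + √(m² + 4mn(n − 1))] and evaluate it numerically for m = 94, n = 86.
z(94, 86; 2, 2) ≤ (1/2)[94 + √(94² + 4·94·86·85)] = (1/2)[94 + √2757396] = 877.2704

Kővári–Sós–Turán: let r_1, ..., r_94 be the row sums and z = Σ r_i the total number of 1s. Each pair of columns can share at most one row with both entries 1 (else a 2×2 all-ones block appears), so Σ_i C(r_i, 2) ≤ C(86, 2) = 3655. By convexity Σ_i C(r_i, 2) ≥ 94·C(z/94, 2) = z(z − 94)/(2·94), giving z² − 94z − 94·86·85 ≤ 0 and hence z ≤ (1/2)[94 + √(8836 + 4·687140)] = (1/2)[94 + √2757396] ≈ (1/2)(94 + 1660.5409) = 877.2704.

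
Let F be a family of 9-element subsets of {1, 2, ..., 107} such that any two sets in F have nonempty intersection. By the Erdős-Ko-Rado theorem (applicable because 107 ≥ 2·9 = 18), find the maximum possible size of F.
max |F| = C(106, 8) = 301579589025

The Erdős-Ko-Rado theorem states: for n ≥ 2k, an intersecting family of k-subsets of an n-element set has size at most C(n − 1, k − 1), with equality for 'star' families {A ⊆ [n] : |A| = k, i ∈ A} (fix an element i). For n = 107, k = 9: C(106, 8) = 301579589025.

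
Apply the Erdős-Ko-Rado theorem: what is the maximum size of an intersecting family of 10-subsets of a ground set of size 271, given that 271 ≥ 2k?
max |F| = C(270, 9) = 18364856700312210

The Erdős-Ko-Rado theorem states: for n ≥ 2k, an intersecting family of k-subsets of an n-element set has size at most C(n − 1, k − 1), with equality for 'star' families {A ⊆ [n] : |A| = k, i ∈ A} (fix an element i). For n = 271, k = 10: C(270, 9) = 18364856700312210.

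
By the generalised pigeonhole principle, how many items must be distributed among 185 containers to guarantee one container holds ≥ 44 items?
n = (44 − 1)·185 + 1 = 7956

By the generalised pigeonhole principle, to guarantee some box contains ≥ r objects we need more than (r − 1) · k objects total. Threshold: n = (r − 1) · k + 1. With r = 44 and k = 185: n = 43 · 185 + 1 = 7955 + 1 = 7956. For n = 7955 = 43 · 185, we can put exactly 43 objects in every box, avoiding 44 in any single one — so 7956 is tight.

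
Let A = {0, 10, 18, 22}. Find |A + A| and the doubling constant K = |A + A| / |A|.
K = |A + A| / |A| = 10/4 = 5/2

Enumerate A + A = {a + b : a, b ∈ A}. With |A| = 4, there are |A|^2 = 16 ordered sum pairs; collecting distinct values, A + A = {0, 10, 18, 20, 22, 28, 32, 36, 40, 44}, so |A + A| = 10. Thus K = 10/4 = 5/2. For comparison, the minimum possible |A + A| over all 4-element sets is 2·4 − 1 = 7 (so min K = 7/4), attained only by arithmetic progressions.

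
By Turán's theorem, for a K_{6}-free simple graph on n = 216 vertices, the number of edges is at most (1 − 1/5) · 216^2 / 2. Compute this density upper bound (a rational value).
Turán density bound = (4/5) · 216^2/2 = 93312/5 ≈ 18662.4

Turán's theorem: ex(n, K_{r+1}) is achieved by the complete r-partite Turán graph T(n, r) with parts as balanced as possible, and is at most (1 − 1/r) · n^2/2. For r = 5, n = 216: the density bound is (4/5) · 46656/2 = 93312/5 ≈ 18662.4. The integer-valued extremum is e(T(216, 5)) = 18662, which is strictly less than the density bound 93312/5 since 5 ∤ 216 (the parts of T(216, 5) cannot all be equal).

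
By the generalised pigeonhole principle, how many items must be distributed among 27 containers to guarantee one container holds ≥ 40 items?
n = (40 − 1)·27 + 1 = 1054

By the generalised pigeonhole principle, to guarantee some box contains ≥ r objects we need more than (r − 1) · k objects total. Threshold: n = (r − 1) · k + 1. With r = 40 and k = 27: n = 39 · 27 + 1 = 1053 + 1 = 1054. For n = 1053 = 39 · 27, we can put exactly 39 objects in every box, avoiding 40 in any single one — so 1054 is tight.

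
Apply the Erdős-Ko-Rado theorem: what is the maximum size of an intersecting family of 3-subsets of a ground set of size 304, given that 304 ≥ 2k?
max |F| = C(303, 2) = 45753

The Erdős-Ko-Rado theorem states: for n ≥ 2k, an intersecting family of k-subsets of an n-element set has size at most C(n − 1, k − 1), with equality for 'star' families {A ⊆ [n] : |A| = k, i ∈ A} (fix an element i). For n = 304, k = 3: C(303, 2) = 45753.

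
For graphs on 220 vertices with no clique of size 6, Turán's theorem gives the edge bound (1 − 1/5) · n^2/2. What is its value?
Turán density bound = (4/5) · 220^2/2 = 19360

Turán's theorem: ex(n, K_{r+1}) is achieved by the complete r-partite Turán graph T(n, r) with parts as balanced as possible, and is at most (1 − 1/r) · n^2/2. For r = 5, n = 220: the density bound is (4/5) · 48400/2 = 19360. Since 5 ∣ 220, the Turán graph T(220, 5) has parts of equal size 44, and its edge count e(T(220, 5)) = 19360 attains the density bound exactly.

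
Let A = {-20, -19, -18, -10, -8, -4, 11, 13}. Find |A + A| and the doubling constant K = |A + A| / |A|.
K = |A + A| / |A| = 31/8

Enumerate A + A = {a + b : a, b ∈ A}. With |A| = 8, there are |A|^2 = 64 ordered sum pairs; collecting distinct values, A + A = {-40, -39, -38, -37, -36, -30, -29, -28, -27, -26, -24, -23, -22, -20, -18, -16, -14, -12, -9, -8, -7, -6, -5, 1, 3, 5, 7, 9, 22, 24, 26}, so |A + A| = 31. Thus K = 31/8. For comparison, the minimum possible |A + A| over all 8-element sets is 2·8 − 1 = 15 (so min K = 15/8), attained only by arithmetic progressions.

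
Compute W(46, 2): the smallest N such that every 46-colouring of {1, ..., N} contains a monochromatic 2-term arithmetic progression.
W(46, 2) = 46 + 1 = 47

A 2-term AP is any pair of integers, so a monochromatic 2-AP exists iff some colour is used at least twice. With 46 colours, the colouring i ↦ i on {1, ..., 46} uses each colour once, avoiding any monochromatic pair, so W(46, 2) > 46. For {1, ..., 47}, pigeonhole forces two integers of the same colour, which form a monochromatic 2-AP. Hence W(46, 2) = 47.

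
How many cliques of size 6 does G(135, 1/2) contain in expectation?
E[# K_6] = C(135, 6) · (1/2)^C(6, 2) = 7511839335 / 2^15 ≈ 229243.143768

For each 6-subset S of vertices (there are C(135, 6) = 7511839335 such S), let X_S = 1 if S induces a K_6 (all C(6, 2) = 15 edges present). Then P(X_S = 1) = (1/2)^15 = 1/32768. By linearity of expectation, E[# K_6] = C(135, 6) · (1/2)^15 = 7511839335 / 32768 ≈ 229243.143768.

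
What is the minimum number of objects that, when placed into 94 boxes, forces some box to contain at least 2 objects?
n = (2 − 1)·94 + 1 = 95

By the generalised pigeonhole principle, to guarantee some box contains ≥ r objects we need more than (r − 1) · k objects total. Threshold: n = (r − 1) · k + 1. With r = 2 and k = 94: n = 1 · 94 + 1 = 94 + 1 = 95. For n = 94 = 1 · 94, we can put exactly 1 objects in every box, avoiding 2 in any single one — so 95 is tight.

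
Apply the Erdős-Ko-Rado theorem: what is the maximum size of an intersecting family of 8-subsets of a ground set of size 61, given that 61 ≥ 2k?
max |F| = C(60, 7) = 386206920

The Erdős-Ko-Rado theorem states: for n ≥ 2k, an intersecting family of k-subsets of an n-element set has size at most C(n − 1, k − 1), with equality for 'star' families {A ⊆ [n] : |A| = k, i ∈ A} (fix an element i). For n = 61, k = 8: C(60, 7) = 386206920.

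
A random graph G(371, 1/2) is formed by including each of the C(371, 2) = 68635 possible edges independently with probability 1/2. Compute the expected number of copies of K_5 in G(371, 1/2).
E[# K_5] = C(371, 5) · (1/2)^C(5, 2) = 57007846644 / 2^10 = 14251961661/256 ≈ 55671725.238281

For each 5-subset S of vertices (there are C(371, 5) = 57007846644 such S), let X_S = 1 if S induces a K_5 (all C(5, 2) = 10 edges present). Then P(X_S = 1) = (1/2)^10 = 1/1024. By linearity of expectation, E[# K_5] = C(371, 5) · (1/2)^10 = 57007846644 / 1024 = 14251961661/256 ≈ 55671725.238281.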